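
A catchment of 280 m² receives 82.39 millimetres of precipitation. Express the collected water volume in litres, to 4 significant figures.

1 mm over 1 m² is 1 L, so volume = 82.39 × 280 = 23069.2 L ≈ 23070 L.

23070 litres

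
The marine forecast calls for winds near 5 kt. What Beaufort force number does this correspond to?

Beaufort force 2

5 kt lies in the Beaufort 2 band (light breeze, 4–6 kt).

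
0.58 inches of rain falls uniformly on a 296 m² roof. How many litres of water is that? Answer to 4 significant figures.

4361 litres

Depth: 0.58 in × 25.4 = 14.732 mm.
1 mm over 1 m² is 1 L, so volume = 14.732 × 296 = 4360.672 L ≈ 4361 L.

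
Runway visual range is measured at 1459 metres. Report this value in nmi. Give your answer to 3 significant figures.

0.788 nmi

1 m = 0.000539957 nmi, so 1459 × 0.000539957 = 0.788 nmi.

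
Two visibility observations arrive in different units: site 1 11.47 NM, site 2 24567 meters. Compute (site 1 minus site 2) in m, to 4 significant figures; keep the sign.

-3325 m

site 1: 11.47 nmi = 21242.44 m.
Difference: 21242.44 − 24567.00 = -3325 m.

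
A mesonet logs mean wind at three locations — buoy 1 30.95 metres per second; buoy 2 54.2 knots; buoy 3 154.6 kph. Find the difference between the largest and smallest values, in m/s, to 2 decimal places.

15.06 m/s

buoy 2: 54.2 kt = 27.8829 m/s.
buoy 3: 154.6 km/h = 42.9444 m/s.
Spread: 42.9444 − 27.8829 = 15.06 m/s.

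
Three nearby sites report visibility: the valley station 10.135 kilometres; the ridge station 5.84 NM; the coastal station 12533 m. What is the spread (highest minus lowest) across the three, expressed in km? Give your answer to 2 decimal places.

the ridge station: 5.84 nmi = 10.8157 km.
the coastal station: 12533 m = 12.5330 km.
Spread: 12.5330 − 10.1350 = 2.40 km.

2.40 km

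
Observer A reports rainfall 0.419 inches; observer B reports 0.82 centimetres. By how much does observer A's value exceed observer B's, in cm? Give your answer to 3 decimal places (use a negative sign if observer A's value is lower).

0.244 cm

observer A: 0.419 in = 1.06426 cm.
Difference: 1.06426 − 0.82000 = 0.244 cm.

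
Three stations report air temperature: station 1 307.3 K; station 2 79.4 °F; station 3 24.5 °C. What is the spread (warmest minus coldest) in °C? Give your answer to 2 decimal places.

station 1: 307.3 K = 34.150 °C.
station 2: 79.4 °F = 26.333 °C.
Spread: 34.150 − 24.500 = 9.650 °C.

9.65 °C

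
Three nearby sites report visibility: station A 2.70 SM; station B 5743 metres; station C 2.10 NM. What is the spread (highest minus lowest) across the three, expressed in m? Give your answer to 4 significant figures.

1854 m

station A: 2.70 SM = 4345.23 m.
station C: 2.10 nmi = 3889.20 m.
Spread: 5743.00 − 3889.20 = 1854 m.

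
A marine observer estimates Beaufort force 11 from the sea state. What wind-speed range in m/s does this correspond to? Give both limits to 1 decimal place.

Beaufort 11 (violent storm) spans 28.5–32.6 m/s.

28.5 to 32.6 m/s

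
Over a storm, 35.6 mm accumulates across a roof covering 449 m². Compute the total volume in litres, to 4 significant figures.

1 mm over 1 m² is 1 L, so volume = 35.6 × 449 = 15984.4 L ≈ 15980 L.

15980 litres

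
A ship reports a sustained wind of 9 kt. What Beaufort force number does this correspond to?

9 kt lies in the Beaufort 3 band (gentle breeze, 7–10 kt).

Beaufort force 3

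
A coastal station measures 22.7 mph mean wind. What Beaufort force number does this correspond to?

Beaufort force 5

22.7 mph = 10.1 m/s, which is Beaufort 5 (fresh breeze, 8.0–10.7 m/s).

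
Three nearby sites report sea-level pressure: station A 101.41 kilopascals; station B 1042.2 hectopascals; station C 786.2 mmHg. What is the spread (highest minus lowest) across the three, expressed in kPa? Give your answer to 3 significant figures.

3.41 kPa

station B: 1042.2 hPa = 104.2200 kPa.
station C: 786.2 mmHg = 104.8181 kPa.
Spread: 104.8181 − 101.4100 = 3.41 kPa.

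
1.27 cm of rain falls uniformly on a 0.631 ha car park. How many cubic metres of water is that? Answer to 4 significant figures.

Depth: 1.27 cm × 10 = 12.7 mm.
Area: 0.631 ha = 6310 m².
1 mm over 1 m² is 1 L, so volume = 12.7 × 6310 = 80137 L = 80.14 m³.

80.14 cubic metres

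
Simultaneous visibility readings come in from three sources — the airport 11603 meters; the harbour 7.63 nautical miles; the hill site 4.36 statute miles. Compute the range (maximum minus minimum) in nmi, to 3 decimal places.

the airport: 11603 m = 6.26512 nmi.
the hill site: 4.36 SM = 3.78874 nmi.
Spread: 7.63000 − 3.78874 = 3.841 nmi.

3.841 nmi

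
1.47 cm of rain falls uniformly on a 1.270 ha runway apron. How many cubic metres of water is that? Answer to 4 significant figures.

186.7 cubic metres

Depth: 1.47 cm × 10 = 14.7 mm.
Area: 1.270 ha = 12700 m².
1 mm over 1 m² is 1 L, so volume = 14.7 × 12700 = 186690 L = 186.7 m³.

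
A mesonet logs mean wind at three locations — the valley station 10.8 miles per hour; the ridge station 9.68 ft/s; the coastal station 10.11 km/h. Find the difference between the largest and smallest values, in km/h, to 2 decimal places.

the valley station: 10.8 mph = 17.3809 km/h.
the ridge station: 9.68 ft/s = 10.6217 km/h.
Spread: 17.3809 − 10.1100 = 7.27 km/h.

7.27 km/h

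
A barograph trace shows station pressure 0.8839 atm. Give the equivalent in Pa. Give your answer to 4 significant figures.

1 atm = 101325 Pa, so 0.8839 × 101325 = 89560 Pa.

89560 Pa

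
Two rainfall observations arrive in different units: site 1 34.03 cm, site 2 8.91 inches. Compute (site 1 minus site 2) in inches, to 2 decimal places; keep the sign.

site 1: 34.03 cm = 13.3976 in.
Difference: 13.3976 − 8.9100 = 4.49 in.

4.49 in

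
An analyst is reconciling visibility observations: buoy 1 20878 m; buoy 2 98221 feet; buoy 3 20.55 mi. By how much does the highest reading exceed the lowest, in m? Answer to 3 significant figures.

buoy 2: 98221 ft = 29937.76 m.
buoy 3: 20.55 SM = 33072.02 m.
Spread: 33072.02 − 20878.00 = 12200 m.

12200 m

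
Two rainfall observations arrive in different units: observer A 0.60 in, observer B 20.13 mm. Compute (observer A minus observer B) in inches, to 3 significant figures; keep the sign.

-0.193 in

observer B: 20.13 mm = 0.79252 in.
Difference: 0.60000 − 0.79252 = -0.193 in.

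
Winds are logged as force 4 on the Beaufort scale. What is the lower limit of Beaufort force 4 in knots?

Beaufort 4 (moderate breeze) spans 11–16 knots.

11 kt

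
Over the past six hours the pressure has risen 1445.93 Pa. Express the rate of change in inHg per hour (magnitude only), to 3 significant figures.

1445.93 Pa / 6 h × 0.0002953 inHg/Pa = 0.0712 inHg/h.

0.0712 inHg per hour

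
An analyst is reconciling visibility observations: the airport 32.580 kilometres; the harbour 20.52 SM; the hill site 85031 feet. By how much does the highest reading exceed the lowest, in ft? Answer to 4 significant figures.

23310 ft

the airport: 32.580 km = 106889.76 ft.
the harbour: 20.52 SM = 108345.60 ft.
Spread: 108345.60 − 85031.00 = 23310 ft.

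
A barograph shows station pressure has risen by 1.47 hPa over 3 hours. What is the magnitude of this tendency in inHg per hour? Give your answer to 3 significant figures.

1.47 hPa / 3 h × 0.02953 inHg/hPa = 0.0145 inHg/h.

0.0145 inHg per hour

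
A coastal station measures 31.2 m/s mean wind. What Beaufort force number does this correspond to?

31.2 m/s lies in the Beaufort 11 band (violent storm, 28.5–32.6 m/s).

Beaufort force 11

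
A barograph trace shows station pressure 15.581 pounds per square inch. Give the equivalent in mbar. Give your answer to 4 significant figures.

1 psi = 68.9476 mb, so 15.581 × 68.9476 = 1074 mb.

1074 mb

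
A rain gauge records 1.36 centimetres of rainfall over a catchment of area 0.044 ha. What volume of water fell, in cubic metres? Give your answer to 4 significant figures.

5.984 cubic metres

Depth: 1.36 cm × 10 = 13.6 mm.
Area: 0.044 ha = 440 m².
1 mm over 1 m² is 1 L, so volume = 13.6 × 440 = 5984 L = 5.984 m³.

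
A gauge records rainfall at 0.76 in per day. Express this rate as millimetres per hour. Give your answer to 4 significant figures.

0.8043 mm/hour

0.76 in/day × 25.4 mm/in × 0.0416667 day/hour = 0.8043 mm/hour.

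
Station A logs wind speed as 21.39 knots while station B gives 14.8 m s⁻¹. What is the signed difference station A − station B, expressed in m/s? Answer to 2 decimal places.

station A: 21.39 kt = 11.0040 m/s.
Difference: 11.0040 − 14.8000 = -3.80 m/s.

-3.80 m/s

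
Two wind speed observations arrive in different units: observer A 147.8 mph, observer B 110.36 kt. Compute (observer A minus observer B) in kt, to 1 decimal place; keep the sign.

observer A: 147.8 mph = 128.435 kt.
Difference: 128.435 − 110.360 = 18.1 kt.

18.1 kt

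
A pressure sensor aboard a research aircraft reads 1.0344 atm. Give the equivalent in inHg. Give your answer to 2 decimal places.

1 atm = 29.9213 inHg, so 1.0344 × 29.9213 = 30.95 inHg.

30.95 inHg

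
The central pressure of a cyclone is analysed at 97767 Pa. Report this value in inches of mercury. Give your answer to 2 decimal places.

1 Pa = 0.0002953 inHg, so 97767 × 0.0002953 = 28.87 inHg.

28.87 inHg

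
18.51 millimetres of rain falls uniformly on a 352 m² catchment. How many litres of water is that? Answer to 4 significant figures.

6516 litres

1 mm over 1 m² is 1 L, so volume = 18.51 × 352 = 6515.52 L ≈ 6516 L.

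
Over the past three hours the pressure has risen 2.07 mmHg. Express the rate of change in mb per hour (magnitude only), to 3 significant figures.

2.07 mmHg / 3 h × 1.33322 mb/mmHg = 0.920 mb/h.

0.920 mb per hour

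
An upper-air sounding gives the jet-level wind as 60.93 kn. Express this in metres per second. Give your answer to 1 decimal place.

1 kt = 0.514444 m/s, so 60.93 × 0.514444 = 31.3 m/s.

31.3 m/s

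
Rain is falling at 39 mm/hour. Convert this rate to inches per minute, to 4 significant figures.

39 mm/hour × 0.0393701 in/mm × 0.0166667 hour/minute = 0.02559 in/minute.

0.02559 in/minute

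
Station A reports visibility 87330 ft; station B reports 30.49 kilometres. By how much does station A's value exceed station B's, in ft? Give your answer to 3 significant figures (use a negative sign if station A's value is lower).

station B: 30.49 km = 100032.81 ft.
Difference: 87330.00 − 100032.81 = -12700 ft.

-12700 ft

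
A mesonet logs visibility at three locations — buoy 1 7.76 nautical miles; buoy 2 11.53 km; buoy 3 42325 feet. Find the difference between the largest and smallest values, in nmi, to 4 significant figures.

1.534 nmi

buoy 2: 11.53 km = 6.22570 nmi.
buoy 3: 42325 ft = 6.96580 nmi.
Spread: 7.76000 − 6.22570 = 1.534 nmi.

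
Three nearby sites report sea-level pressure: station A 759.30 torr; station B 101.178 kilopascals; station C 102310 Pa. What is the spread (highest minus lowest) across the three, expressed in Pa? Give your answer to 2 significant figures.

1100 Pa

station A: 759.30 mmHg = 101231.69 Pa.
station B: 101.178 kPa = 101178.00 Pa.
Spread: 102310.00 − 101178.00 = 1100 Pa.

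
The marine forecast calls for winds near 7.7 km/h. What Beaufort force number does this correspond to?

7.7 km/h = 2.1 m/s, which is Beaufort 2 (light breeze, 1.6–3.3 m/s).

Beaufort force 2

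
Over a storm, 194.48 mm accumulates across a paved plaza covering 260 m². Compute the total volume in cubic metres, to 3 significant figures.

50.6 cubic metres

1 mm over 1 m² is 1 L, so volume = 194.48 × 260 = 50564.8 L = 50.6 m³.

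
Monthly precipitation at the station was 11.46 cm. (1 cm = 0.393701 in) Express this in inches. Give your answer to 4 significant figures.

1 cm = 0.393701 in, so 11.46 × 0.393701 = 4.512 in.

4.512 in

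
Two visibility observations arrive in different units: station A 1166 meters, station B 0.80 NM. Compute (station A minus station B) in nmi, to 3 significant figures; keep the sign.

station A: 1166 m = 0.62959 nmi.
Difference: 0.62959 − 0.80000 = -0.170 nmi.

-0.170 nmi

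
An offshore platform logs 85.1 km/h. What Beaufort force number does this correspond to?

85.1 km/h = 23.6 m/s, which is Beaufort 9 (strong gale, 20.8–24.4 m/s).

Beaufort force 9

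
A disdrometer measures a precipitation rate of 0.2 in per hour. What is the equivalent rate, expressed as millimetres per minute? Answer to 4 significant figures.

0.2 in/hour × 25.4 mm/in × 0.0166667 hour/minute = 0.08467 mm/minute.

0.08467 mm/minute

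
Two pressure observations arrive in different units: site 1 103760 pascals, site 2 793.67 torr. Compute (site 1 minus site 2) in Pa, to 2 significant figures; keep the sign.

site 2: 793.67 mmHg = 105813.98 Pa.
Difference: 103760.00 − 105813.98 = -2100 Pa.

-2100 Pa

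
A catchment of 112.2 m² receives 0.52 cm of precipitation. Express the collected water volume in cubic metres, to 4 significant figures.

Depth: 0.52 cm × 10 = 5.2 mm.
1 mm over 1 m² is 1 L, so volume = 5.2 × 112.2 = 583.44 L = 0.5834 m³.

0.5834 cubic metres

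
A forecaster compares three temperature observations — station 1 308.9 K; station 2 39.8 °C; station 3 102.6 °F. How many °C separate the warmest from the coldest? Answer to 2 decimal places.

4.05 °C

station 1: 308.9 K = 35.750 °C.
station 3: 102.6 °F = 39.222 °C.
Spread: 39.800 − 35.750 = 4.050 °C.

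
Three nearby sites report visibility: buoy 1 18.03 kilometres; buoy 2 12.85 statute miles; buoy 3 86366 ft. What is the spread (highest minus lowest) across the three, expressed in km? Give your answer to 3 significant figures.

buoy 2: 12.85 SM = 20.6801 km.
buoy 3: 86366 ft = 26.3244 km.
Spread: 26.3244 − 18.0300 = 8.29 km.

8.29 km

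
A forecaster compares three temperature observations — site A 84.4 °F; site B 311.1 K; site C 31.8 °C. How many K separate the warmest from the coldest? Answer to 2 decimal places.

8.84 K

site A: 84.4 °F = 29.111 °C.
site B: 311.1 K = 37.950 °C.
Spread: 37.950 − 29.111 = 8.839 °C.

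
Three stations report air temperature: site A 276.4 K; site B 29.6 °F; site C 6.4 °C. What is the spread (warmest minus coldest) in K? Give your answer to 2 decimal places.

7.73 K

site A: 276.4 K = 3.250 °C.
site B: 29.6 °F = -1.333 °C.
Spread: 6.400 − (-1.333) = 7.733 °C.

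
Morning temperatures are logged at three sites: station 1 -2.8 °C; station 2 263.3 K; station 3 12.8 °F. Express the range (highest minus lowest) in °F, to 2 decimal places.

station 2: 263.3 K = -9.850 °C.
station 3: 12.8 °F = -10.667 °C.
Spread: (-2.800) − (-10.667) = 7.867 °C = 14.16 °F.

14.16 °F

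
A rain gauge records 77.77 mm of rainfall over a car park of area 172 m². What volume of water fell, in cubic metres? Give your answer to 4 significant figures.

1 mm over 1 m² is 1 L, so volume = 77.77 × 172 = 13376.44 L = 13.38 m³.

13.38 cubic metres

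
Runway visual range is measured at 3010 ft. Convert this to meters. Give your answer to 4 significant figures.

917.4 m

1 ft = 0.3048 m, so 3010 × 0.3048 = 917.4 m.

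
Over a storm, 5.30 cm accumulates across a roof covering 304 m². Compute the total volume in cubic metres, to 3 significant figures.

Depth: 5.30 cm × 10 = 53 mm.
1 mm over 1 m² is 1 L, so volume = 53 × 304 = 16112 L = 16.1 m³.

16.1 cubic metres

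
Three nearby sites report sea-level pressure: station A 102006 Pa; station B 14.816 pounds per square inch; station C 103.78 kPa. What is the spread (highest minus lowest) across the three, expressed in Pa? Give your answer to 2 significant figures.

station B: 14.816 psi = 102152.72 Pa.
station C: 103.78 kPa = 103780.00 Pa.
Spread: 103780.00 − 102006.00 = 1800 Pa.

1800 Pa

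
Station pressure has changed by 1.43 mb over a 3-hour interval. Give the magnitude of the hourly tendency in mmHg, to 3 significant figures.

0.358 mmHg per hour

1.43 mb / 3 h × 0.750062 mmHg/mb = 0.358 mmHg/h.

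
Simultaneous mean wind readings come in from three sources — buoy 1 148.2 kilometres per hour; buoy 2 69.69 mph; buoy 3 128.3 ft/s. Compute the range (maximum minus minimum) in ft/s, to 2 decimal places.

buoy 1: 148.2 km/h = 135.0612 ft/s.
buoy 2: 69.69 mph = 102.2120 ft/s.
Spread: 135.0612 − 102.2120 = 32.85 ft/s.

32.85 ft/s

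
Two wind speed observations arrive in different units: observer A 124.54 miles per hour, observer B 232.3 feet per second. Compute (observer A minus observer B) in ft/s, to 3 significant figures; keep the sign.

observer A: 124.54 mph = 182.659 ft/s.
Difference: 182.659 − 232.300 = -49.6 ft/s.

-49.6 ft/s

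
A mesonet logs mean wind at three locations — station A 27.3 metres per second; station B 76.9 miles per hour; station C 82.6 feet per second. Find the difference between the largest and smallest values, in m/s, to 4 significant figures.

9.201 m/s

station B: 76.9 mph = 34.37738 m/s.
station C: 82.6 ft/s = 25.17648 m/s.
Spread: 34.37738 − 25.17648 = 9.201 m/s.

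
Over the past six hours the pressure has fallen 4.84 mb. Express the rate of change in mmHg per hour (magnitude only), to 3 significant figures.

4.84 mb / 6 h × 0.750062 mmHg/mb = 0.605 mmHg/h.

0.605 mmHg per hour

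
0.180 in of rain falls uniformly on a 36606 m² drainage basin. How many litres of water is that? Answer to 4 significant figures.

Depth: 0.180 in × 25.4 = 4.572 mm.
1 mm over 1 m² is 1 L, so volume = 4.572 × 36606 = 167362.63 L ≈ 167400 L.

167400 litres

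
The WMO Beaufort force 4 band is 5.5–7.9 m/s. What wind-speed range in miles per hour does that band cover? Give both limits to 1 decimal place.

12.3 to 17.7 mph

5.5–7.9 m/s × 2.237 = 12.3–17.7 mph.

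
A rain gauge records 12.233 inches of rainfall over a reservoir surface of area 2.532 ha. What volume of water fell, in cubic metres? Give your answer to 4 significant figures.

7867 cubic metres

Depth: 12.233 in × 25.4 = 310.7182 mm.
Area: 2.532 ha = 25320 m².
1 mm over 1 m² is 1 L, so volume = 310.7182 × 25320 = 7867384.8 L = 7867 m³.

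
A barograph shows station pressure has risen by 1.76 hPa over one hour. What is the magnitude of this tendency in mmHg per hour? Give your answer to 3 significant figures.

1.32 mmHg per hour

1.76 hPa / 1 h × 0.750062 mmHg/hPa = 1.32 mmHg/h.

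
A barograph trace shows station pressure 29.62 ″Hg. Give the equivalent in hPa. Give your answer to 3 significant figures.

1 inHg = 33.8639 hPa, so 29.62 × 33.8639 = 1000 hPa.

1000 hPa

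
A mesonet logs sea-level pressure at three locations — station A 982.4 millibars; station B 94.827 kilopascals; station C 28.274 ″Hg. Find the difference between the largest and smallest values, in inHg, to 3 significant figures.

1.01 inHg

station A: 982.4 mb = 29.0103 inHg.
station B: 94.827 kPa = 28.0024 inHg.
Spread: 29.0103 − 28.0024 = 1.01 inHg.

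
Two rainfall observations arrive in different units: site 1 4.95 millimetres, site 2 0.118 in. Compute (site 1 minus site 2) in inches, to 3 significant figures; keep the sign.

site 1: 4.95 mm = 0.194882 in.
Difference: 0.194882 − 0.118000 = 0.0769 in.

0.0769 in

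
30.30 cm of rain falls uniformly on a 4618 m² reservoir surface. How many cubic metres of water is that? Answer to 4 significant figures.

1399 cubic metres

Depth: 30.30 cm × 10 = 303 mm.
1 mm over 1 m² is 1 L, so volume = 303 × 4618 = 1399254 L = 1399 m³.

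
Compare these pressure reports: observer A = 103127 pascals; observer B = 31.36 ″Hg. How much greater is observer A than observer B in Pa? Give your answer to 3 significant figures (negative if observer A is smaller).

-3070 Pa

observer B: 31.36 inHg = 106197.16 Pa.
Difference: 103127.00 − 106197.16 = -3070 Pa.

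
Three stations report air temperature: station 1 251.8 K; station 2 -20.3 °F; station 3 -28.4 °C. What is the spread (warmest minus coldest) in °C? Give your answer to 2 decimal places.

station 1: 251.8 K = -21.350 °C.
station 2: -20.3 °F = -29.056 °C.
Spread: (-21.350) − (-29.056) = 7.706 °C.

7.71 °C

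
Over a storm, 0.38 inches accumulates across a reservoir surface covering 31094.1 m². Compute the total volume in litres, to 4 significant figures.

Depth: 0.38 in × 25.4 = 9.652 mm.
1 mm over 1 m² is 1 L, so volume = 9.652 × 31094.1 = 300120.25 L ≈ 300100 L.

300100 litres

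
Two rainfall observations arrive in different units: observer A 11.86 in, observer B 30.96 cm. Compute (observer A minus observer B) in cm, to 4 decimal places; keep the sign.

-0.8356 cm

observer A: 11.86 in = 30.124400 cm.
Difference: 30.124400 − 30.960000 = -0.8356 cm.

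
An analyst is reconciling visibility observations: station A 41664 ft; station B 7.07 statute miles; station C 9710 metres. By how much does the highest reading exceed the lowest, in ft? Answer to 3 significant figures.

station B: 7.07 SM = 37329.60 ft.
station C: 9710 m = 31856.96 ft.
Spread: 41664.00 − 31856.96 = 9810 ft.

9810 ft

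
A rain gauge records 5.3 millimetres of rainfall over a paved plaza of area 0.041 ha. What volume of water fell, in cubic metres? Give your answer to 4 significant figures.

Area: 0.041 ha = 410 m².
1 mm over 1 m² is 1 L, so volume = 5.3 × 410 = 2173 L = 2.173 m³.

2.173 cubic metres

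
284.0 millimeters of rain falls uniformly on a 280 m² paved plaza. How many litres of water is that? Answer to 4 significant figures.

79520 litres

1 mm over 1 m² is 1 L, so volume = 284 × 280 = 79520 L.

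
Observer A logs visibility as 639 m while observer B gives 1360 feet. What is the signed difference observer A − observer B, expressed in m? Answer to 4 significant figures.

224.5 m

observer B: 1360 ft = 414.528 m.
Difference: 639.000 − 414.528 = 224.5 m.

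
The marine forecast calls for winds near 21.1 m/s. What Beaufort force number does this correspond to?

Beaufort force 9

21.1 m/s lies in the Beaufort 9 band (strong gale, 20.8–24.4 m/s).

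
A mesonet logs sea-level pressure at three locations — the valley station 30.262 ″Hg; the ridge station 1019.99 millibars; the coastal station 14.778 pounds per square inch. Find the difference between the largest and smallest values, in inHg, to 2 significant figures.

the ridge station: 1019.99 mb = 30.1203 inHg.
the coastal station: 14.778 psi = 30.0883 inHg.
Spread: 30.2620 − 30.0883 = 0.17 inHg.

0.17 inHg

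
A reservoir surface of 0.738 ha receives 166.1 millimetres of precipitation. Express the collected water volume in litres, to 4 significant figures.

1226000 litres

Area: 0.738 ha = 7380 m².
1 mm over 1 m² is 1 L, so volume = 166.1 × 7380 = 1225818 L ≈ 1226000 L.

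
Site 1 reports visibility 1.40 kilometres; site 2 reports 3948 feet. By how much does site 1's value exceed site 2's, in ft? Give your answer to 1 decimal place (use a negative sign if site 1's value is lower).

645.2 ft

site 1: 1.40 km = 4593.176 ft.
Difference: 4593.176 − 3948.000 = 645.2 ft.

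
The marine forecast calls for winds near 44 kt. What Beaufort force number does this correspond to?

Beaufort force 9

44 kt lies in the Beaufort 9 band (strong gale, 41–47 kt).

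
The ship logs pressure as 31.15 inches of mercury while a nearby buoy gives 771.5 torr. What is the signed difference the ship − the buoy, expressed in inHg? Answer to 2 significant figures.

0.78 inHg

the buoy: 771.5 mmHg = 30.3740 inHg.
Difference: 31.1500 − 30.3740 = 0.78 inHg.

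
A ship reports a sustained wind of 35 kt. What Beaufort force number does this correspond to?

Beaufort force 8

35 kt lies in the Beaufort 8 band (gale, 34–40 kt).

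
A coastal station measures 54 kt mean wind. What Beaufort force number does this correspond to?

Beaufort force 10

54 kt lies in the Beaufort 10 band (storm, 48–55 kt).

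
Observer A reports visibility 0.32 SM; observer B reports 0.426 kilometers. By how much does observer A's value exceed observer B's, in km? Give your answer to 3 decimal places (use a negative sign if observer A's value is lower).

0.089 km

observer A: 0.32 SM = 0.51499 km.
Difference: 0.51499 − 0.42600 = 0.089 km.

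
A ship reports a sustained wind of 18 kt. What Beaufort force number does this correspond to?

18 kt lies in the Beaufort 5 band (fresh breeze, 17–21 kt).

Beaufort force 5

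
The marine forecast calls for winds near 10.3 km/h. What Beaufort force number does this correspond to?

Beaufort force 2

10.3 km/h = 2.9 m/s, which is Beaufort 2 (light breeze, 1.6–3.3 m/s).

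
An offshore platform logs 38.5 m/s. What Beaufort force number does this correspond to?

Beaufort force 12

38.5 m/s lies in the Beaufort 12 band (hurricane force, ≥32.7 m/s).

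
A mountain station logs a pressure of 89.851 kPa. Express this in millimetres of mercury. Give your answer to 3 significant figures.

1 kPa = 7.50062 mmHg, so 89.851 × 7.50062 = 674 mmHg.

674 mmHg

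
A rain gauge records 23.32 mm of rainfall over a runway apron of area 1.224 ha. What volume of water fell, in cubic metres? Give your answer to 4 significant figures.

Area: 1.224 ha = 12240 m².
1 mm over 1 m² is 1 L, so volume = 23.32 × 12240 = 285436.8 L = 285.4 m³.

285.4 cubic metres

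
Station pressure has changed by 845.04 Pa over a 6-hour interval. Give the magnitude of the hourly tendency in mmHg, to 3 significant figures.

1.06 mmHg per hour

845.04 Pa / 6 h × 0.00750062 mmHg/Pa = 1.06 mmHg/h.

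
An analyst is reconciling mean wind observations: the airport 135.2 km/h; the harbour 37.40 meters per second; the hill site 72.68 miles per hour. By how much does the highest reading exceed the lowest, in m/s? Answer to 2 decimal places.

the airport: 135.2 km/h = 37.5556 m/s.
the hill site: 72.68 mph = 32.4909 m/s.
Spread: 37.5556 − 32.4909 = 5.06 m/s.

5.06 m/s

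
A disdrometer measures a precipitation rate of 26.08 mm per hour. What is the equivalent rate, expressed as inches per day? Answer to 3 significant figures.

24.6 in/day

26.08 mm/hour × 0.0393701 in/mm × 24 hour/day = 24.6 in/day.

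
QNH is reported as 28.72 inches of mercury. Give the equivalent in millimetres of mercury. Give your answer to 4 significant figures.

729.5 mmHg

1 inHg = 25.4 mmHg, so 28.72 × 25.4 = 729.5 mmHg.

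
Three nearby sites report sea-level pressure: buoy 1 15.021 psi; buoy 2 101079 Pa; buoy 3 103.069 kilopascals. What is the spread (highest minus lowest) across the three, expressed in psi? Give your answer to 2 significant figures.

0.36 psi

buoy 2: 101079 Pa = 14.6603 psi.
buoy 3: 103.069 kPa = 14.9489 psi.
Spread: 15.0210 − 14.6603 = 0.36 psi.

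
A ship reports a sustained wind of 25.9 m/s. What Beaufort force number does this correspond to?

Beaufort force 10

25.9 m/s lies in the Beaufort 10 band (storm, 24.5–28.4 m/s).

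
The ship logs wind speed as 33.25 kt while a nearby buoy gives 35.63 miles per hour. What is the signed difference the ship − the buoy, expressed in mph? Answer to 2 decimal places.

2.63 mph

the ship: 33.25 kt = 38.2634 mph.
Difference: 38.2634 − 35.6300 = 2.63 mph.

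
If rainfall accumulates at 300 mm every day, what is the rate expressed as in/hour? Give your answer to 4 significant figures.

0.4921 in/hour

300 mm/day × 0.0393701 in/mm × 0.0416667 day/hour = 0.4921 in/hour.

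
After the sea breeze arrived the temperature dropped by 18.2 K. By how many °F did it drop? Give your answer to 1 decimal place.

A change of 1 °C equals a change of 1.8 °F: Δ°F = 18.2 × 1.8 = 32.8 °F.

32.8 °F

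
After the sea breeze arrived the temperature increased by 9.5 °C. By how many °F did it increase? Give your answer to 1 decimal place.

For a temperature change the 32° offset cancels: Δ°F = 9.5 × 1.8 = 17.1 °F.

17.1 °F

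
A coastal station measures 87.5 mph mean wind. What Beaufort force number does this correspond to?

87.5 mph = 39.1 m/s, which is Beaufort 12 (hurricane force, ≥32.7 m/s).

Beaufort force 12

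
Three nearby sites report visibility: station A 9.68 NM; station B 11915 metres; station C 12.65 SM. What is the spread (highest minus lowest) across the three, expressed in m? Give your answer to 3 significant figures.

station A: 9.68 nmi = 17927.36 m.
station C: 12.65 SM = 20358.20 m.
Spread: 20358.20 − 11915.00 = 8440 m.

8440 m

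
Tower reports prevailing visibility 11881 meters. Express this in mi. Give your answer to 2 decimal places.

1 m = 0.000621371 SM, so 11881 × 0.000621371 = 7.38 SM.

7.38 SM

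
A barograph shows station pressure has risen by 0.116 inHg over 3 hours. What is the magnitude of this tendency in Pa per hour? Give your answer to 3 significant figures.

0.116 inHg / 3 h × 3386.39 Pa/inHg = 131 Pa/h.

131 Pa per hour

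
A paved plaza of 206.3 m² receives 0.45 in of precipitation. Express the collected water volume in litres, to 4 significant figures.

Depth: 0.45 in × 25.4 = 11.43 mm.
1 mm over 1 m² is 1 L, so volume = 11.43 × 206.3 = 2358.009 L ≈ 2358 L.

2358 litres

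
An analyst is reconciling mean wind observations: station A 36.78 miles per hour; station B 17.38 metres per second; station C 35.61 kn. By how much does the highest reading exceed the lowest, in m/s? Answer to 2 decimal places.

1.88 m/s

station A: 36.78 mph = 16.4421 m/s.
station C: 35.61 kt = 18.3194 m/s.
Spread: 18.3194 − 16.4421 = 1.88 m/s.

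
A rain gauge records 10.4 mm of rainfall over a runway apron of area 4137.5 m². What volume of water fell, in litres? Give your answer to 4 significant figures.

1 mm over 1 m² is 1 L, so volume = 10.4 × 4137.5 = 43030 L.

43030 litres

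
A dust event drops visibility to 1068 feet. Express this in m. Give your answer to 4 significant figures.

1 ft = 0.3048 m, so 1068 × 0.3048 = 325.5 m.

325.5 m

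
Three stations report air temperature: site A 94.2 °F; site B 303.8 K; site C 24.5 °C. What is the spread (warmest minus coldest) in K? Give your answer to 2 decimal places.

10.06 K

site A: 94.2 °F = 34.556 °C.
site B: 303.8 K = 30.650 °C.
Spread: 34.556 − 24.500 = 10.056 °C.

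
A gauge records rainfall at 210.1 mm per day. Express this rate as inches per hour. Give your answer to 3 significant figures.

210.1 mm/day × 0.0393701 in/mm × 0.0416667 day/hour = 0.345 in/hour.

0.345 in/hour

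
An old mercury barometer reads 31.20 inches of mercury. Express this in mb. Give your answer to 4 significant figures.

1 inHg = 33.8639 mb, so 31.20 × 33.8639 = 1057 mb.

1057 mb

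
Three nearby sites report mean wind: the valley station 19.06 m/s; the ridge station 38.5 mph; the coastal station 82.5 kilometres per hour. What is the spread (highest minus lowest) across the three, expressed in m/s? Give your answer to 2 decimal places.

the ridge station: 38.5 mph = 17.2110 m/s.
the coastal station: 82.5 km/h = 22.9167 m/s.
Spread: 22.9167 − 17.2110 = 5.71 m/s.

5.71 m/s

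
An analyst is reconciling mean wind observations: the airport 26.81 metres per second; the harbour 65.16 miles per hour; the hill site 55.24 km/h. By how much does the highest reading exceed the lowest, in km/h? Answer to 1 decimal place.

the airport: 26.81 m/s = 96.516 km/h.
the harbour: 65.16 mph = 104.865 km/h.
Spread: 104.865 − 55.240 = 49.6 km/h.

49.6 km/h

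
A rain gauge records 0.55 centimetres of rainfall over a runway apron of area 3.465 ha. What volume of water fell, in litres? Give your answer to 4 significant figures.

Depth: 0.55 cm × 10 = 5.5 mm.
Area: 3.465 ha = 34650 m².
1 mm over 1 m² is 1 L, so volume = 5.5 × 34650 = 190575 L ≈ 190600 L.

190600 litres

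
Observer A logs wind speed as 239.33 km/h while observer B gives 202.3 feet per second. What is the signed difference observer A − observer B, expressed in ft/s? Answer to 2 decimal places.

observer A: 239.33 km/h = 218.1121 ft/s.
Difference: 218.1121 − 202.3000 = 15.81 ft/s.

15.81 ft/s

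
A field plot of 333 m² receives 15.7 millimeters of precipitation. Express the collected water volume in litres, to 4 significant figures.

5228 litres

1 mm over 1 m² is 1 L, so volume = 15.7 × 333 = 5228.1 L ≈ 5228 L.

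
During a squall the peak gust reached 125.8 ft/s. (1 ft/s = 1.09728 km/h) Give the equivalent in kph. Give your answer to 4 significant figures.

1 ft/s = 1.09728 km/h, so 125.8 × 1.09728 = 138.0 km/h.

138.0 km/h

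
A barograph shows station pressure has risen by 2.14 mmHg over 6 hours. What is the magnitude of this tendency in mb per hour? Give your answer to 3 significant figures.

0.476 mb per hour

2.14 mmHg / 6 h × 1.33322 mb/mmHg = 0.476 mb/h.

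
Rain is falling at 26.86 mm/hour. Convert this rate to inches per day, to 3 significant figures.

25.4 in/day

26.86 mm/hour × 0.0393701 in/mm × 24 hour/day = 25.4 in/day.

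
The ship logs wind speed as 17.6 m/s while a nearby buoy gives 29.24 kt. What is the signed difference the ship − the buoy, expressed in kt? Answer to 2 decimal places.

the ship: 17.6 m/s = 34.2117 kt.
Difference: 34.2117 − 29.2400 = 4.97 kt.

4.97 kt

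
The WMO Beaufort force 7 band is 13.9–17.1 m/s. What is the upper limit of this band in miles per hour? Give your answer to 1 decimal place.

38.3 mph

13.9–17.1 m/s × 2.237 = 31.1–38.3 mph.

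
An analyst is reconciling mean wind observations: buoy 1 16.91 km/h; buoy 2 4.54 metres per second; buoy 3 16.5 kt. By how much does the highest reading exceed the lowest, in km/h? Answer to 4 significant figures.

14.21 km/h

buoy 2: 4.54 m/s = 16.3440 km/h.
buoy 3: 16.5 kt = 30.5580 km/h.
Spread: 30.5580 − 16.3440 = 14.21 km/h.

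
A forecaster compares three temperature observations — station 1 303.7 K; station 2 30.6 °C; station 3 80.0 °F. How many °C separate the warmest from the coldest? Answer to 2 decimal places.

3.93 °C

station 1: 303.7 K = 30.550 °C.
station 3: 80.0 °F = 26.667 °C.
Spread: 30.600 − 26.667 = 3.933 °C.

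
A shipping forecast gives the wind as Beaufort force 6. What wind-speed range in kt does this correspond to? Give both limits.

22 to 27 kt

Beaufort 6 (strong breeze) spans 22–27 knots.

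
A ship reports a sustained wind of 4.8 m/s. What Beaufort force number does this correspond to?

4.8 m/s lies in the Beaufort 3 band (gentle breeze, 3.4–5.4 m/s).

Beaufort force 3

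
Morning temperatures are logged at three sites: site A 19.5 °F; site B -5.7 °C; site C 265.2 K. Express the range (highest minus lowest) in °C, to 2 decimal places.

2.25 °C

site A: 19.5 °F = -6.944 °C.
site C: 265.2 K = -7.950 °C.
Spread: (-5.700) − (-7.950) = 2.250 °C.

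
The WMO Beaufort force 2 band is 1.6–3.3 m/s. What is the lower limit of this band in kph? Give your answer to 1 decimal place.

1.6–3.3 m/s × 3.6 = 5.8–11.9 km/h.

5.8 km/h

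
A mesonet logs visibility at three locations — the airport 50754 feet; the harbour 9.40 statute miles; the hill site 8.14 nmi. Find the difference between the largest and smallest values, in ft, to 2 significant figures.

the harbour: 9.40 SM = 49632.00 ft.
the hill site: 8.14 nmi = 49459.58 ft.
Spread: 50754.00 − 49459.58 = 1300 ft.

1300 ft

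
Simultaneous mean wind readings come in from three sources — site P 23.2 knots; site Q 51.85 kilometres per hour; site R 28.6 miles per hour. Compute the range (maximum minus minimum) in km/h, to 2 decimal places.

site P: 23.2 kt = 42.9664 km/h.
site R: 28.6 mph = 46.0272 km/h.
Spread: 51.8500 − 42.9664 = 8.88 km/h.

8.88 km/h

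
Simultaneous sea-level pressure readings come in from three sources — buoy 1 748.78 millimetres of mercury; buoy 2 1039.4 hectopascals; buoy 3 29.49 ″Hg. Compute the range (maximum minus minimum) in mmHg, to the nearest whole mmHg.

31 mmHg

buoy 2: 1039.4 hPa = 779.61 mmHg.
buoy 3: 29.49 inHg = 749.05 mmHg.
Spread: 779.61 − 748.78 = 31 mmHg.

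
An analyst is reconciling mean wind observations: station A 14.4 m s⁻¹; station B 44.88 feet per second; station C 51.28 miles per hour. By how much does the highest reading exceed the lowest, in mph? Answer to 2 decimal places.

20.68 mph

station A: 14.4 m/s = 32.2119 mph.
station B: 44.88 ft/s = 30.6000 mph.
Spread: 51.2800 − 30.6000 = 20.68 mph.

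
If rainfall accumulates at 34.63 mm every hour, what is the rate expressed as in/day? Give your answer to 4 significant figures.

32.72 in/day

34.63 mm/hour × 0.0393701 in/mm × 24 hour/day = 32.72 in/day.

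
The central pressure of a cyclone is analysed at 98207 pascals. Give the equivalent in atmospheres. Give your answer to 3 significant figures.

0.969 atm

1 Pa = 9.86923e-06 atm, so 98207 × 9.86923e-06 = 0.969 atm.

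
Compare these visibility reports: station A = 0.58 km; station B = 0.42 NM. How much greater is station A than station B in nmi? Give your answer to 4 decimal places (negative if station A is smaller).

station A: 0.58 km = 0.313175 nmi.
Difference: 0.313175 − 0.420000 = -0.1068 nmi.

-0.1068 nmi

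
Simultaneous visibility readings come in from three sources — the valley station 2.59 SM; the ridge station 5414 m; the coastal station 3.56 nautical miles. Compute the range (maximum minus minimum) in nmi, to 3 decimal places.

the valley station: 2.59 SM = 2.25065 nmi.
the ridge station: 5414 m = 2.92333 nmi.
Spread: 3.56000 − 2.25065 = 1.309 nmi.

1.309 nmi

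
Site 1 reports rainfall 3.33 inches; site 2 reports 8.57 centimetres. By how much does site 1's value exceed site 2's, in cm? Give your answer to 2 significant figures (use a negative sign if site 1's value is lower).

site 1: 3.33 in = 8.4582 cm.
Difference: 8.4582 − 8.5700 = -0.11 cm.

-0.11 cm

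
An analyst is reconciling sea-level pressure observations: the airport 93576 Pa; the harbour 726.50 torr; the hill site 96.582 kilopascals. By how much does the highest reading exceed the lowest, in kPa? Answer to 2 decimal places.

the airport: 93576 Pa = 93.5760 kPa.
the harbour: 726.50 mmHg = 96.8587 kPa.
Spread: 96.8587 − 93.5760 = 3.28 kPa.

3.28 kPa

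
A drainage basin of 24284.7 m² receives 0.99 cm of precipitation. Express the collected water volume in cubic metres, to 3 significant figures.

240 cubic metres

Depth: 0.99 cm × 10 = 9.9 mm.
1 mm over 1 m² is 1 L, so volume = 9.9 × 24284.7 = 240418.53 L = 240 m³.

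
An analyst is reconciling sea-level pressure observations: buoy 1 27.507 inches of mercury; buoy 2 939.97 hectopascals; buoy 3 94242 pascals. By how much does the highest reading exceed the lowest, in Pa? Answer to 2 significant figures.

1100 Pa

buoy 1: 27.507 inHg = 93149.40 Pa.
buoy 2: 939.97 hPa = 93997.00 Pa.
Spread: 94242.00 − 93149.40 = 1100 Pa.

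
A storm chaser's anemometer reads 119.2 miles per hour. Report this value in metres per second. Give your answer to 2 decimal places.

1 mph = 0.44704 m/s, so 119.2 × 0.44704 = 53.29 m/s.

53.29 m/s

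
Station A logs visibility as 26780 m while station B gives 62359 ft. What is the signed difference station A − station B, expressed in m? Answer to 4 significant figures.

7773 m

station B: 62359 ft = 19007.02 m.
Difference: 26780.00 − 19007.02 = 7773 m.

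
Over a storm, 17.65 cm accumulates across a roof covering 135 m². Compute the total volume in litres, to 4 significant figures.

23830 litres

Depth: 17.65 cm × 10 = 176.5 mm.
1 mm over 1 m² is 1 L, so volume = 176.5 × 135 = 23827.5 L ≈ 23830 L.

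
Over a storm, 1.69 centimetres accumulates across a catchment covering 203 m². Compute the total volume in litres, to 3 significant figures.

Depth: 1.69 cm × 10 = 16.9 mm.
1 mm over 1 m² is 1 L, so volume = 16.9 × 203 = 3430.7 L ≈ 3430 L.

3430 litres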